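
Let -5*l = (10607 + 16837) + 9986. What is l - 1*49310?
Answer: -56796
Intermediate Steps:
l = -7486 (l = -((10607 + 16837) + 9986)/5 = -(27444 + 9986)/5 = -1/5*37430 = -7486)
l - 1*49310 = -7486 - 1*49310 = -7486 - 49310 = -56796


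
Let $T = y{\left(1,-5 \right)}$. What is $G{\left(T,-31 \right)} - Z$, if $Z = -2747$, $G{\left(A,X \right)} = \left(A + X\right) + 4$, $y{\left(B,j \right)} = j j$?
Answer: $2745$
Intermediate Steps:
$y{\left(B,j \right)} = j^{2}$
$T = 25$ ($T = \left(-5\right)^{2} = 25$)
$G{\left(A,X \right)} = 4 + A + X$
$G{\left(T,-31 \right)} - Z = \left(4 + 25 - 31\right) - -2747 = -2 + 2747 = 2745$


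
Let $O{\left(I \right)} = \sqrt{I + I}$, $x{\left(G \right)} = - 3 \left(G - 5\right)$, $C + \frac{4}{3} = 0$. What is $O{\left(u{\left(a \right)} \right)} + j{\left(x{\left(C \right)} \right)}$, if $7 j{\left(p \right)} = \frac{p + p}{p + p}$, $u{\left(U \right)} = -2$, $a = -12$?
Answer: $\frac{1}{7} + 2 i \approx 0.14286 + 2.0 i$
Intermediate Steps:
$C = - \frac{4}{3}$ ($C = - \frac{4}{3} + 0 = - \frac{4}{3} \approx -1.3333$)
$x{\left(G \right)} = 15 - 3 G$ ($x{\left(G \right)} = - 3 \left(-5 + G\right) = 15 - 3 G$)
$O{\left(I \right)} = \sqrt{2} \sqrt{I}$ ($O{\left(I \right)} = \sqrt{2 I} = \sqrt{2} \sqrt{I}$)
$j{\left(p \right)} = \frac{1}{7}$ ($j{\left(p \right)} = \frac{\left(p + p\right) \frac{1}{p + p}}{7} = \frac{2 p \frac{1}{2 p}}{7} = \frac{1}{7} \cdot 1 = \frac{1}{7}$)
$O{\left(u{\left(a \right)} \right)} + j{\left(x{\left(C \right)} \right)} = \sqrt{2} \sqrt{-2} + \frac{1}{7} = \sqrt{2} i \sqrt{2} + \frac{1}{7} = 2 i + \frac{1}{7} = \frac{1}{7} + 2 i$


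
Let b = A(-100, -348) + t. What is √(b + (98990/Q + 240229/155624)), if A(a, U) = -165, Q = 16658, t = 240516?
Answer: 3*√228928441111734853938/92585164 ≈ 490.26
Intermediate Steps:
b = 240351 (b = -165 + 240516 = 240351)
√(b + (98990/Q + 240229/155624)) = √(240351 + (98990/16658 + 240229/155624)) = √(240351 + (98990*(1/16658) + 240229*(1/155624))) = √(240351 + (49495/8329 + 240229/155624)) = √(240351 + 9703477221/1296192296) = √(311550818013117/1296192296) = 3*√228928441111734853938/92585164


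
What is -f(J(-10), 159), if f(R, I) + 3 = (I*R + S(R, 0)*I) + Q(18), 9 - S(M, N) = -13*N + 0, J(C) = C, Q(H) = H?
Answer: 144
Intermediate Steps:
S(M, N) = 9 + 13*N (S(M, N) = 9 - (-13*N + 0) = 9 - (-13)*N = 9 + 13*N)
f(R, I) = 15 + 9*I + I*R (f(R, I) = -3 + ((I*R + (9 + 13*0)*I) + 18) = -3 + ((I*R + (9 + 0)*I) + 18) = -3 + ((I*R + 9*I) + 18) = -3 + ((9*I + I*R) + 18) = -3 + (18 + 9*I + I*R) = 15 + 9*I + I*R)
-f(J(-10), 159) = -(15 + 9*159 + 159*(-10)) = -(15 + 1431 - 1590) = -1*(-144) = 144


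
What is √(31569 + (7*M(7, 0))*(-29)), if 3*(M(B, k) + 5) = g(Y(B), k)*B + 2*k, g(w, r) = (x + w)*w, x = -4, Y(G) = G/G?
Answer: √34005 ≈ 184.40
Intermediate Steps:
Y(G) = 1
g(w, r) = w*(-4 + w) (g(w, r) = (-4 + w)*w = w*(-4 + w))
M(B, k) = -5 - B + 2*k/3 (M(B, k) = -5 + ((1*(-4 + 1))*B + 2*k)/3 = -5 + ((1*(-3))*B + 2*k)/3 = -5 + (-3*B + 2*k)/3 = -5 + (-B + 2*k/3) = -5 - B + 2*k/3)
√(31569 + (7*M(7, 0))*(-29)) = √(31569 + (7*(-5 - 1*7 + (⅔)*0))*(-29)) = √(31569 + (7*(-5 - 7 + 0))*(-29)) = √(31569 + (7*(-12))*(-29)) = √(31569 - 84*(-29)) = √(31569 + 2436) = √34005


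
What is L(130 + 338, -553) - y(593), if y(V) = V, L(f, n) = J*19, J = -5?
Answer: -688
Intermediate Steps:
L(f, n) = -95 (L(f, n) = -5*19 = -95)
L(130 + 338, -553) - y(593) = -95 - 1*593 = -95 - 593 = -688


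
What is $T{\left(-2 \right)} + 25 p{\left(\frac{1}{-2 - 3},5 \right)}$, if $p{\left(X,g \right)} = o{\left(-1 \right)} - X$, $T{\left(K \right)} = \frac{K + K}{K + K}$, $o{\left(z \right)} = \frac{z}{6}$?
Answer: $\frac{11}{6} \approx 1.8333$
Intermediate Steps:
$o{\left(z \right)} = \frac{z}{6}$ ($o{\left(z \right)} = z \frac{1}{6} = \frac{z}{6}$)
$T{\left(K \right)} = 1$ ($T{\left(K \right)} = \frac{2 K}{2 K} = 2 K \frac{1}{2 K} = 1$)
$p{\left(X,g \right)} = - \frac{1}{6} - X$ ($p{\left(X,g \right)} = \frac{1}{6} \left(-1\right) - X = - \frac{1}{6} - X$)
$T{\left(-2 \right)} + 25 p{\left(\frac{1}{-2 - 3},5 \right)} = 1 + 25 \left(- \frac{1}{6} - \frac{1}{-2 - 3}\right) = 1 + 25 \left(- \frac{1}{6} - \frac{1}{-5}\right) = 1 + 25 \left(- \frac{1}{6} - - \frac{1}{5}\right) = 1 + 25 \left(- \frac{1}{6} + \frac{1}{5}\right) = 1 + 25 \cdot \frac{1}{30} = 1 + \frac{5}{6} = \frac{11}{6}$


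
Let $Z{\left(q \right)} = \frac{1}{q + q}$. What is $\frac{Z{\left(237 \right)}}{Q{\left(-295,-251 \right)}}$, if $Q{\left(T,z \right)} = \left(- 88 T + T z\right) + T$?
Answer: $\frac{1}{47262540} \approx 2.1158 \cdot 10^{-8}$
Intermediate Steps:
$Q{\left(T,z \right)} = - 87 T + T z$
$Z{\left(q \right)} = \frac{1}{2 q}$
$\frac{Z{\left(237 \right)}}{Q{\left(-295,-251 \right)}} = \frac{\frac{1}{2} \cdot \frac{1}{237}}{\left(-295\right) \left(-87 - 251\right)} = \frac{\frac{1}{2} \cdot \frac{1}{237}}{\left(-295\right) \left(-338\right)} = \frac{1}{474 \cdot 99710} = \frac{1}{474} \cdot \frac{1}{99710} = \frac{1}{47262540}$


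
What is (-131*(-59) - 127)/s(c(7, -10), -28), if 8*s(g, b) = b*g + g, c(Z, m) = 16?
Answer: -1267/9 ≈ -140.78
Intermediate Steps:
s(g, b) = g/8 + b*g/8 (s(g, b) = (b*g + g)/8 = (g + b*g)/8 = g/8 + b*g/8)
(-131*(-59) - 127)/s(c(7, -10), -28) = (-131*(-59) - 127)/(((⅛)*16*(1 - 28))) = (7729 - 127)/(((⅛)*16*(-27))) = 7602/(-54) = 7602*(-1/54) = -1267/9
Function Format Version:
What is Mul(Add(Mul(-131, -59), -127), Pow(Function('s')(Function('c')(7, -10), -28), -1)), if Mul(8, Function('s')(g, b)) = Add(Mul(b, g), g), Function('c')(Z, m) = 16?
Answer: Rational(-1267, 9) ≈ -140.78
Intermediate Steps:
Function('s')(g, b) = Add(Mul(Rational(1, 8), g), Mul(Rational(1, 8), b, g)) (Function('s')(g, b) = Mul(Rational(1, 8), Add(Mul(b, g), g)) = Mul(Rational(1, 8), Add(g, Mul(b, g))) = Add(Mul(Rational(1, 8), g), Mul(Rational(1, 8), b, g)))
Mul(Add(Mul(-131, -59), -127), Pow(Function('s')(Function('c')(7, -10), -28), -1)) = Mul(Add(Mul(-131, -59), -127), Pow(Mul(Rational(1, 8), 16, Add(1, -28)), -1)) = Mul(Add(7729, -127), Pow(Mul(Rational(1, 8), 16, -27), -1)) = Mul(7602, Pow(-54, -1)) = Mul(7602, Rational(-1, 54)) = Rational(-1267, 9)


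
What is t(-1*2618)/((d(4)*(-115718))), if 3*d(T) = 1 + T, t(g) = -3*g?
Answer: -11781/289295 ≈ -0.040723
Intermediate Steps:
d(T) = 1/3 + T/3 (d(T) = (1 + T)/3 = 1/3 + T/3)
t(-1*2618)/((d(4)*(-115718))) = (-(-3)*2618)/(((1/3 + (1/3)*4)*(-115718))) = (-3*(-2618))/(((1/3 + 4/3)*(-115718))) = 7854/(((5/3)*(-115718))) = 7854/(-578590/3) = 7854*(-3/578590) = -11781/289295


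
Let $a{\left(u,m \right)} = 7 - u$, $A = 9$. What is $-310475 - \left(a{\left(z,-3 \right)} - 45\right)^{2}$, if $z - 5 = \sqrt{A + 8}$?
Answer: $-312341 - 86 \sqrt{17} \approx -3.127 \cdot 10^{5}$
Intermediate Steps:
$z = 5 + \sqrt{17}$ ($z = 5 + \sqrt{9 + 8} = 5 + \sqrt{17} \approx 9.1231$)
$-310475 - \left(a{\left(z,-3 \right)} - 45\right)^{2} = -310475 - \left(\left(7 - \left(5 + \sqrt{17}\right)\right) - 45\right)^{2} = -310475 - \left(\left(2 - \sqrt{17}\right) - 45\right)^{2} = -310475 - \left(-43 - \sqrt{17}\right)^{2}$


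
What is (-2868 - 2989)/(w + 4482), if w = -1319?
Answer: -5857/3163 ≈ -1.8517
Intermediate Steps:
(-2868 - 2989)/(w + 4482) = (-2868 - 2989)/(-1319 + 4482) = -5857/3163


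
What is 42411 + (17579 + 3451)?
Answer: 63441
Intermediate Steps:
42411 + (17579 + 3451) = 42411 + 21030 = 63441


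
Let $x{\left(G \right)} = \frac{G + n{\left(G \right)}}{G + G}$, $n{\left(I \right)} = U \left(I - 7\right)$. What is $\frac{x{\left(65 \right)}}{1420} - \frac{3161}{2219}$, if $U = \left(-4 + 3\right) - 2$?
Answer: $- \frac{583762471}{409627400} \approx -1.4251$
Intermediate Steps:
$U = -3$ ($U = -1 - 2 = -3$)
$n{\left(I \right)} = 21 - 3 I$ ($n{\left(I \right)} = - 3 \left(I - 7\right) = - 3 \left(-7 + I\right) = 21 - 3 I$)
$x{\left(G \right)} = \frac{21 - 2 G}{2 G}$ ($x{\left(G \right)} = \frac{G - \left(-21 + 3 G\right)}{G + G} = \frac{21 - 2 G}{2 G}$)
$\frac{x{\left(65 \right)}}{1420} - \frac{3161}{2219} = \frac{\frac{1}{65} \left(\frac{21}{2} - 65\right)}{1420} - \frac{3161}{2219} = \frac{\frac{21}{2} - 65}{65} \cdot \frac{1}{1420} - \frac{3161}{2219} = \frac{1}{65} \left(- \frac{109}{2}\right) \frac{1}{1420} - \frac{3161}{2219} = \left(- \frac{109}{130}\right) \frac{1}{1420} - \frac{3161}{2219} = - \frac{109}{184600} - \frac{3161}{2219} = - \frac{583762471}{409627400}$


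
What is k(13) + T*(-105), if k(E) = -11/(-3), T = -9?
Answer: 2846/3 ≈ 948.67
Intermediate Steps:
k(E) = 11/3 (k(E) = -11*(-1/3) = 11/3)
k(13) + T*(-105) = 11/3 - 9*(-105) = 11/3 + 945 = 2846/3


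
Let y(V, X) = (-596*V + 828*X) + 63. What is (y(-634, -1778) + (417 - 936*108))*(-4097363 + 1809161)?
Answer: 2734236639456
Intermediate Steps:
y(V, X) = 63 - 596*V + 828*X
(y(-634, -1778) + (417 - 936*108))*(-4097363 + 1809161) = ((63 - 596*(-634) + 828*(-1778)) + (417 - 936*108))*(-4097363 + 1809161) = ((63 + 377864 - 1472184) + (417 - 101088))*(-2288202) = (-1094257 - 100671)*(-2288202) = -1194928*(-2288202) = 2734236639456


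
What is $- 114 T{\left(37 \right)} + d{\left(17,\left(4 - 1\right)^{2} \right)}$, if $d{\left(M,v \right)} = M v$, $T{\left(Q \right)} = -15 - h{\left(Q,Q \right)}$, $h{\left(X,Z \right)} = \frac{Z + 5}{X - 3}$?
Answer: $\frac{34065}{17} \approx 2003.8$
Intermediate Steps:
$h{\left(X,Z \right)} = \frac{5 + Z}{-3 + X}$
$T{\left(Q \right)} = -15 - \frac{5 + Q}{-3 + Q}$
$- 114 T{\left(37 \right)} + d{\left(17,\left(4 - 1\right)^{2} \right)} = - 114 \frac{8 \left(5 - 74\right)}{-3 + 37} + 17 \left(4 - 1\right)^{2} = - 114 \frac{8 \left(5 - 74\right)}{34} + 17 \cdot 3^{2} = - 114 \cdot 8 \cdot \frac{1}{34} \left(-69\right) + 17 \cdot 9 = \left(-114\right) \left(- \frac{276}{17}\right) + 153 = \frac{31464}{17} + 153 = \frac{34065}{17}$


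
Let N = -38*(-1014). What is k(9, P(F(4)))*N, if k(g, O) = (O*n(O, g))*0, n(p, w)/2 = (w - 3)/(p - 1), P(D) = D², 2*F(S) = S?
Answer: 0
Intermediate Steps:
F(S) = S/2
n(p, w) = 2*(-3 + w)/(-1 + p) (n(p, w) = 2*((w - 3)/(p - 1)) = 2*((-3 + w)/(-1 + p)) = 2*(-3 + w)/(-1 + p))
k(g, O) = 0 (k(g, O) = (O*(2*(-3 + g)/(-1 + O)))*0 = (2*O*(-3 + g)/(-1 + O))*0 = 0)
N = 38532
k(9, P(F(4)))*N = 0*38532 = 0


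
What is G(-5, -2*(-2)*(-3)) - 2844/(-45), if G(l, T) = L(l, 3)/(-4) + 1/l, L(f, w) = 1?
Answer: 251/4 ≈ 62.750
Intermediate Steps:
G(l, T) = -¼ + 1/l (G(l, T) = 1/(-4) + 1/l = 1*(-¼) + 1/l = -¼ + 1/l)
G(-5, -2*(-2)*(-3)) - 2844/(-45) = (¼)*(4 - 1*(-5))/(-5) - 2844/(-45) = (¼)*(-⅕)*(4 + 5) - 2844*(-1)/45 = (¼)*(-⅕)*9 - 158*(-⅖) = -9/20 + 316/5 = 251/4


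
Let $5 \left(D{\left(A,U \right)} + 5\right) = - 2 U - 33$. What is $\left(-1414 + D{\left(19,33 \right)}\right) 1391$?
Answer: $- \frac{10006854}{5} \approx -2.0014 \cdot 10^{6}$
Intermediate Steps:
$D{\left(A,U \right)} = - \frac{58}{5} - \frac{2 U}{5}$ ($D{\left(A,U \right)} = -5 + \frac{- 2 U - 33}{5} = -5 + \frac{-33 - 2 U}{5} = -5 - \left(\frac{33}{5} + \frac{2 U}{5}\right) = - \frac{58}{5} - \frac{2 U}{5}$)
$\left(-1414 + D{\left(19,33 \right)}\right) 1391 = \left(-1414 - \frac{124}{5}\right) 1391 = \left(- \frac{7194}{5}\right) 1391 = - \frac{10006854}{5}$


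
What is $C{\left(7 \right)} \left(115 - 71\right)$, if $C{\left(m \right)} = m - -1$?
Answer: $352$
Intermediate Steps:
$C{\left(m \right)} = 1 + m$ ($C{\left(m \right)} = m + 1 = 1 + m$)
$C{\left(7 \right)} \left(115 - 71\right) = \left(1 + 7\right) \left(115 - 71\right) = 8 \cdot 44 = 352$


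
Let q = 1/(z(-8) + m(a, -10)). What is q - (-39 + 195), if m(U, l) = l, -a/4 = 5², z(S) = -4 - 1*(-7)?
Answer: -1093/7 ≈ -156.14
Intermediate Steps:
z(S) = 3 (z(S) = -4 + 7 = 3)
a = -100 (a = -4*5² = -4*25 = -100)
q = -⅐ (q = 1/(3 - 10) = 1/(-7) = -⅐ ≈ -0.14286)
q - (-39 + 195) = -⅐ - (-39 + 195) = -⅐ - 1*156 = -⅐ - 156 = -1093/7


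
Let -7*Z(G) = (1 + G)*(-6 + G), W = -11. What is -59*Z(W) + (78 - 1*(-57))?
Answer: 10975/7 ≈ 1567.9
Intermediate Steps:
Z(G) = -(1 + G)*(-6 + G)/7
-59*Z(W) + (78 - 1*(-57)) = -59*(6/7 - ⅐*(-11)² + (5/7)*(-11)) + (78 - 1*(-57)) = -59*(6/7 - ⅐*121 - 55/7) + (78 + 57) = -59*(6/7 - 121/7 - 55/7) + 135 = -59*(-170/7) + 135 = 10030/7 + 135 = 10975/7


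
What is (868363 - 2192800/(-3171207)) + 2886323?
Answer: 11906888718802/3171207 ≈ 3.7547e+6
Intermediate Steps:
(868363 - 2192800/(-3171207)) + 2886323 = (868363 - 2192800*(-1/3171207)) + 2886323 = (868363 + 2192800/3171207) + 2886323 = 2753761016941/3171207 + 2886323 = 11906888718802/3171207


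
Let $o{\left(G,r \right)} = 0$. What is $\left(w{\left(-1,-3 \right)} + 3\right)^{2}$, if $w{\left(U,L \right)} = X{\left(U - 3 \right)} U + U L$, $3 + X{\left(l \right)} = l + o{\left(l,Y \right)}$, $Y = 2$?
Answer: $169$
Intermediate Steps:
$X{\left(l \right)} = -3 + l$ ($X{\left(l \right)} = -3 + \left(l + 0\right) = -3 + l$)
$w{\left(U,L \right)} = L U + U \left(-6 + U\right)$ ($w{\left(U,L \right)} = \left(-3 + \left(U - 3\right)\right) U + U L = \left(-3 + \left(-3 + U\right)\right) U + L U = \left(-6 + U\right) U + L U = U \left(-6 + U\right) + L U = L U + U \left(-6 + U\right)$)
$\left(w{\left(-1,-3 \right)} + 3\right)^{2} = \left(- (-6 - 3 - 1) + 3\right)^{2} = \left(\left(-1\right) \left(-10\right) + 3\right)^{2} = \left(10 + 3\right)^{2} = 13^{2} = 169$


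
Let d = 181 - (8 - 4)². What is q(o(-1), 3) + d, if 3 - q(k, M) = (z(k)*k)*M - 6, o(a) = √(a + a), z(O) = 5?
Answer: 174 - 15*I*√2 ≈ 174.0 - 21.213*I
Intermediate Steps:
d = 165 (d = 181 - 1*4² = 181 - 1*16 = 181 - 16 = 165)
o(a) = √2*√a (o(a) = √(2*a) = √2*√a)
q(k, M) = 9 - 5*M*k (q(k, M) = 3 - ((5*k)*M - 6) = 3 - (5*M*k - 6) = 3 - (-6 + 5*M*k) = 3 + (6 - 5*M*k) = 9 - 5*M*k)
q(o(-1), 3) + d = (9 - 5*3*√2*√(-1)) + 165 = (9 - 5*3*√2*I) + 165 = (9 - 5*3*I*√2) + 165 = (9 - 15*I*√2) + 165 = 174 - 15*I*√2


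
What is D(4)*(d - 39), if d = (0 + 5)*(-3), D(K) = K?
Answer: -216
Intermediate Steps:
d = -15 (d = 5*(-3) = -15)
D(4)*(d - 39) = 4*(-15 - 39) = 4*(-54) = -216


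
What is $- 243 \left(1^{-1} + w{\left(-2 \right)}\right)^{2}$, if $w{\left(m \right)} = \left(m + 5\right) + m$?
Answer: $-972$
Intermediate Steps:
$w{\left(m \right)} = 5 + 2 m$ ($w{\left(m \right)} = \left(5 + m\right) + m = 5 + 2 m$)
$- 243 \left(1^{-1} + w{\left(-2 \right)}\right)^{2} = - 243 \left(1^{-1} + \left(5 + 2 \left(-2\right)\right)\right)^{2} = - 243 \left(1 + \left(5 - 4\right)\right)^{2} = - 243 \left(1 + 1\right)^{2} = - 243 \cdot 2^{2} = \left(-243\right) 4 = -972$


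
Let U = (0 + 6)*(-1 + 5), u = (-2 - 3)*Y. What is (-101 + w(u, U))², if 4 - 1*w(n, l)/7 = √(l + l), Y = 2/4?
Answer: 7681 + 4088*√3 ≈ 14762.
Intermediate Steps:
Y = ½ (Y = 2*(¼) = ½ ≈ 0.50000)
u = -5/2 (u = (-2 - 3)*(½) = -5*½ = -5/2 ≈ -2.5000)
U = 24 (U = 6*4 = 24)
w(n, l) = 28 - 7*√2*√l (w(n, l) = 28 - 7*√(l + l) = 28 - 7*√2*√l)
(-101 + w(u, U))² = (-101 + (28 - 7*√2*√24))² = (-101 + (28 - 7*√2*2*√6))² = (-101 + (28 - 28*√3))² = (-73 - 28*√3)²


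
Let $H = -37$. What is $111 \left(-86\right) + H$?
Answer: $-9583$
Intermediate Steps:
$111 \left(-86\right) + H = 111 \left(-86\right) - 37 = -9546 - 37 = -9583$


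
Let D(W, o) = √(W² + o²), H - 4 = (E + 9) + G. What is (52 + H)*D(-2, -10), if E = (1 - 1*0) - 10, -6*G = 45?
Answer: 97*√26 ≈ 494.60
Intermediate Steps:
G = -15/2 (G = -⅙*45 = -15/2 ≈ -7.5000)
E = -9 (E = (1 + 0) - 10 = 1 - 10 = -9)
H = -7/2 (H = 4 + ((-9 + 9) - 15/2) = 4 + (0 - 15/2) = 4 - 15/2 = -7/2 ≈ -3.5000)
(52 + H)*D(-2, -10) = (52 - 7/2)*√((-2)² + (-10)²) = 97*√(4 + 100)/2 = 97*√104/2 = 97*(2*√26)/2 = 97*√26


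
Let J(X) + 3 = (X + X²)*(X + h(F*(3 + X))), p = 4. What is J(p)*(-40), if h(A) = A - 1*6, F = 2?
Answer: -9480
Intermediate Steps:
h(A) = -6 + A (h(A) = A - 6 = -6 + A)
J(X) = -3 + 3*X*(X + X²) (J(X) = -3 + (X + X²)*(X + (-6 + 2*(3 + X))) = -3 + (X + X²)*(X + (-6 + (6 + 2*X))) = -3 + (X + X²)*(X + 2*X) = -3 + (X + X²)*(3*X) = -3 + 3*X*(X + X²))
J(p)*(-40) = (-3 + 3*4² + 3*4³)*(-40) = (-3 + 3*16 + 3*64)*(-40) = (-3 + 48 + 192)*(-40) = 237*(-40) = -9480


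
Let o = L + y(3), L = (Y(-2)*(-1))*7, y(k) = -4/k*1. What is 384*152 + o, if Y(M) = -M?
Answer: 175058/3 ≈ 58353.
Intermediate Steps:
y(k) = -4/k
L = -14 (L = (-1*(-2)*(-1))*7 = (2*(-1))*7 = -2*7 = -14)
o = -46/3 (o = -14 - 4/3 = -46/3 ≈ -15.333)
384*152 + o = 384*152 - 46/3 = 58368 - 46/3 = 175058/3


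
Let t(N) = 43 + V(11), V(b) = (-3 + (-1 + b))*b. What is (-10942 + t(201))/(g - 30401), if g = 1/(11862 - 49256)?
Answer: 404677868/1136814995 ≈ 0.35598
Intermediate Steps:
g = -1/37394 (g = 1/(-37394) = -1/37394 ≈ -2.6742e-5)
V(b) = b*(-4 + b) (V(b) = (-4 + b)*b = b*(-4 + b))
t(N) = 120 (t(N) = 43 + 11*(-4 + 11) = 43 + 11*7 = 43 + 77 = 120)
(-10942 + t(201))/(g - 30401) = (-10942 + 120)/(-1/37394 - 30401) = -10822/(-1136814995/37394) = -10822*(-37394/1136814995) = 404677868/1136814995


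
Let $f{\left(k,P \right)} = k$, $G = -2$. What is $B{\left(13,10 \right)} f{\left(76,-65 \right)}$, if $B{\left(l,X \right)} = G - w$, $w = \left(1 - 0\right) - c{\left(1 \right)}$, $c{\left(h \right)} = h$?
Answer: $-152$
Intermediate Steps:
$w = 0$ ($w = \left(1 - 0\right) - 1 = \left(1 + 0\right) - 1 = 1 - 1 = 0$)
$B{\left(l,X \right)} = -2$ ($B{\left(l,X \right)} = -2 - 0 = -2 + 0 = -2$)
$B{\left(13,10 \right)} f{\left(76,-65 \right)} = \left(-2\right) 76 = -152$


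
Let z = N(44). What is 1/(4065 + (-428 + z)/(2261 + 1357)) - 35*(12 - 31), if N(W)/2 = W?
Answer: 4890022784/7353415 ≈ 665.00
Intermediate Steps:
N(W) = 2*W
z = 88 (z = 2*44 = 88)
1/(4065 + (-428 + z)/(2261 + 1357)) - 35*(12 - 31) = 1/(4065 + (-428 + 88)/(2261 + 1357)) - 35*(12 - 31) = 1/(4065 - 340/3618) - 35*(-19) = 1/(4065 - 340*1/3618) - 1*(-665) = 1/(4065 - 170/1809) + 665 = 1/(7353415/1809) + 665 = 1809/7353415 + 665 = 4890022784/7353415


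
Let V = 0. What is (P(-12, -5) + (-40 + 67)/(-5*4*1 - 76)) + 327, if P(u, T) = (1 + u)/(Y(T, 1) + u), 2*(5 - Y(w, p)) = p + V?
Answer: 157529/480 ≈ 328.19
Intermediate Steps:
Y(w, p) = 5 - p/2 (Y(w, p) = 5 - (p + 0)/2 = 5 - p/2)
P(u, T) = (1 + u)/(9/2 + u) (P(u, T) = (1 + u)/((5 - ½*1) + u) = (1 + u)/((5 - ½) + u) = (1 + u)/(9/2 + u))
(P(-12, -5) + (-40 + 67)/(-5*4*1 - 76)) + 327 = (2*(1 - 12)/(9 + 2*(-12)) + (-40 + 67)/(-5*4*1 - 76)) + 327 = (2*(-11)/(9 - 24) + 27/(-20*1 - 76)) + 327 = (2*(-11)/(-15) + 27/(-20 - 76)) + 327 = (2*(-1/15)*(-11) + 27/(-96)) + 327 = (22/15 + 27*(-1/96)) + 327 = (22/15 - 9/32) + 327 = 569/480 + 327 = 157529/480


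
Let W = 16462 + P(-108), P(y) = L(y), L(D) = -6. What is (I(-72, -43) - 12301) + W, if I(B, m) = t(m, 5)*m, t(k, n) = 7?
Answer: 3854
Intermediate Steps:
P(y) = -6
I(B, m) = 7*m
W = 16456 (W = 16462 - 6 = 16456)
(I(-72, -43) - 12301) + W = (7*(-43) - 12301) + 16456 = (-301 - 12301) + 16456 = -12602 + 16456 = 3854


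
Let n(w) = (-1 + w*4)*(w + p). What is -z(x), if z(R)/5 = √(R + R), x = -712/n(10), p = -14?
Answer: -10*√3471/39 ≈ -15.106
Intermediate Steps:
n(w) = (-1 + 4*w)*(-14 + w) (n(w) = (-1 + w*4)*(w - 14) = (-1 + 4*w)*(-14 + w))
x = 178/39 (x = -712/(14 - 57*10 + 4*10²) = -712/(14 - 570 + 4*100) = -712/(14 - 570 + 400) = -712/(-156) = -712*(-1/156) = 178/39 ≈ 4.5641)
z(R) = 5*√2*√R (z(R) = 5*√(R + R) = 5*√(2*R) = 5*(√2*√R) = 5*√2*√R)
-z(x) = -5*√2*√(178/39) = -5*√2*√6942/39 = -10*√3471/39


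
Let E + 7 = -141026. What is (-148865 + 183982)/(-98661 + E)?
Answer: -35117/239694 ≈ -0.14651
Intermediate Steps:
E = -141033 (E = -7 - 141026 = -141033)
(-148865 + 183982)/(-98661 + E) = (-148865 + 183982)/(-98661 - 141033) = 35117/(-239694) = 35117*(-1/239694) = -35117/239694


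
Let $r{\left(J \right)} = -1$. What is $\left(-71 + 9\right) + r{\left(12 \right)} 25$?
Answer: $-87$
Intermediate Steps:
$\left(-71 + 9\right) + r{\left(12 \right)} 25 = \left(-71 + 9\right) - 25 = -62 - 25 = -87$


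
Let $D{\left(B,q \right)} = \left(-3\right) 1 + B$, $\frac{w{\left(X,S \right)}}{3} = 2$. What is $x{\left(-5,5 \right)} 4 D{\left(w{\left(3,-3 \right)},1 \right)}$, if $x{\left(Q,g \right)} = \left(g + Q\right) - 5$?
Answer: $-60$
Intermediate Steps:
$x{\left(Q,g \right)} = -5 + Q + g$ ($x{\left(Q,g \right)} = \left(Q + g\right) - 5 = -5 + Q + g$)
$w{\left(X,S \right)} = 6$ ($w{\left(X,S \right)} = 3 \cdot 2 = 6$)
$D{\left(B,q \right)} = -3 + B$
$x{\left(-5,5 \right)} 4 D{\left(w{\left(3,-3 \right)},1 \right)} = \left(-5 - 5 + 5\right) 4 \left(-3 + 6\right) = \left(-5\right) 4 \cdot 3 = \left(-20\right) 3 = -60$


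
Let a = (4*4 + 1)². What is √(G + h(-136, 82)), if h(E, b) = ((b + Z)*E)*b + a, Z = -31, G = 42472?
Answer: I*√525991 ≈ 725.25*I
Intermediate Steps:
a = 289 (a = (16 + 1)² = 17² = 289)
h(E, b) = 289 + E*b*(-31 + b) (h(E, b) = ((b - 31)*E)*b + 289 = ((-31 + b)*E)*b + 289 = (E*(-31 + b))*b + 289 = E*b*(-31 + b) + 289 = 289 + E*b*(-31 + b))
√(G + h(-136, 82)) = √(42472 + (289 - 136*82² - 31*(-136)*82)) = √(42472 + (289 - 136*6724 + 345712)) = √(42472 + (289 - 914464 + 345712)) = √(42472 - 568463) = √(-525991) = I*√525991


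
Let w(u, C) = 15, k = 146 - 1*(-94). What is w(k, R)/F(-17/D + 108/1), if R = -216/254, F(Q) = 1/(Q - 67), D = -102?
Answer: 1235/2 ≈ 617.50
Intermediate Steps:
k = 240 (k = 146 + 94 = 240)
F(Q) = 1/(-67 + Q)
R = -108/127 (R = -216*1/254 = -108/127 ≈ -0.85039)
w(k, R)/F(-17/D + 108/1) = 15/(1/(-67 + (-17/(-102) + 108/1))) = 15/(1/(-67 + (-17*(-1/102) + 108*1))) = 15/(1/(-67 + (1/6 + 108))) = 15/(1/(-67 + 649/6)) = 15/(1/(247/6)) = 15/(6/247) = 15*(247/6) = 1235/2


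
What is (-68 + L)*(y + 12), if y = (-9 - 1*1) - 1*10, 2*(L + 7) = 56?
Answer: 376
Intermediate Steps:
L = 21 (L = -7 + (½)*56 = -7 + 28 = 21)
y = -20 (y = (-9 - 1) - 10 = -10 - 10 = -20)
(-68 + L)*(y + 12) = (-68 + 21)*(-20 + 12) = -47*(-8) = 376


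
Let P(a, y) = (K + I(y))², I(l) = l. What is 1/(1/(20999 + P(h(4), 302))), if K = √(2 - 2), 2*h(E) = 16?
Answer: 112203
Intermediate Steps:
h(E) = 8 (h(E) = (½)*16 = 8)
K = 0 (K = √0 = 0)
P(a, y) = y² (P(a, y) = (0 + y)² = y²)
1/(1/(20999 + P(h(4), 302))) = 1/(1/(20999 + 302²)) = 1/(1/(20999 + 91204)) = 1/(1/112203) = 112203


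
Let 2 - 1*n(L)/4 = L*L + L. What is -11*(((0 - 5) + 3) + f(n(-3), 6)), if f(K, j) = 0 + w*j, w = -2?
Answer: 154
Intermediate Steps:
n(L) = 8 - 4*L - 4*L**2 (n(L) = 8 - 4*(L*L + L) = 8 - 4*(L**2 + L) = 8 - 4*(L + L**2) = 8 + (-4*L - 4*L**2) = 8 - 4*L - 4*L**2)
f(K, j) = -2*j (f(K, j) = 0 - 2*j = -2*j)
-11*(((0 - 5) + 3) + f(n(-3), 6)) = -11*(((0 - 5) + 3) - 2*6) = -11*((-5 + 3) - 12) = -11*(-2 - 12) = -11*(-14) = 154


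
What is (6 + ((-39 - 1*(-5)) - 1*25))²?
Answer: 2809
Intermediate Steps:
(6 + ((-39 - 1*(-5)) - 1*25))² = (6 + ((-39 + 5) - 25))² = (6 + (-34 - 25))² = (6 - 59)² = (-53)² = 2809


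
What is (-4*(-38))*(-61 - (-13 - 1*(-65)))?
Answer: -17176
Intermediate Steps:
(-4*(-38))*(-61 - (-13 - 1*(-65))) = 152*(-61 - (-13 + 65)) = 152*(-61 - 1*52) = 152*(-61 - 52) = 152*(-113) = -17176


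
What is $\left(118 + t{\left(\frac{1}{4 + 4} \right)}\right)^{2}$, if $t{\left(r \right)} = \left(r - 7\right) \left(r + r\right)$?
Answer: $\frac{13845841}{1024} \approx 13521.0$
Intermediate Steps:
$t{\left(r \right)} = 2 r \left(-7 + r\right)$ ($t{\left(r \right)} = \left(-7 + r\right) 2 r = 2 r \left(-7 + r\right)$)
$\left(118 + t{\left(\frac{1}{4 + 4} \right)}\right)^{2} = \left(118 + \frac{2 \left(-7 + \frac{1}{4 + 4}\right)}{4 + 4}\right)^{2} = \left(118 + \frac{2 \left(-7 + \frac{1}{8}\right)}{8}\right)^{2} = \left(118 + 2 \cdot \frac{1}{8} \left(-7 + \frac{1}{8}\right)\right)^{2} = \left(118 + 2 \cdot \frac{1}{8} \left(- \frac{55}{8}\right)\right)^{2} = \left(118 - \frac{55}{32}\right)^{2} = \left(\frac{3721}{32}\right)^{2} = \frac{13845841}{1024}$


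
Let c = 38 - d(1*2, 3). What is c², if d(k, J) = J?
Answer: 1225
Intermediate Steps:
c = 35 (c = 38 - 1*3 = 38 - 3 = 35)
c² = 35² = 1225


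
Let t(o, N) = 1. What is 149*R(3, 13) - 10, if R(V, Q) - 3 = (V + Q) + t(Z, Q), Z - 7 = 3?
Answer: 2970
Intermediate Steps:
Z = 10 (Z = 7 + 3 = 10)
R(V, Q) = 4 + Q + V (R(V, Q) = 3 + ((V + Q) + 1) = 3 + ((Q + V) + 1) = 3 + (1 + Q + V) = 4 + Q + V)
149*R(3, 13) - 10 = 149*(4 + 13 + 3) - 10 = 149*20 - 10 = 2980 - 10 = 2970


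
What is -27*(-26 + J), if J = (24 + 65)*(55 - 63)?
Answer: 19926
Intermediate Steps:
J = -712 (J = 89*(-8) = -712)
-27*(-26 + J) = -27*(-26 - 712) = -27*(-738) = 19926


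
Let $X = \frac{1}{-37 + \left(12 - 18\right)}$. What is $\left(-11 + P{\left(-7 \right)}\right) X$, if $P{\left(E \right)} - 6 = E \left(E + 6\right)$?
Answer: $- \frac{2}{43} \approx -0.046512$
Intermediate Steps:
$P{\left(E \right)} = 6 + E \left(6 + E\right)$ ($P{\left(E \right)} = 6 + E \left(E + 6\right) = 6 + E \left(6 + E\right)$)
$X = - \frac{1}{43}$ ($X = \frac{1}{-37 + \left(12 - 18\right)} = \frac{1}{-37 - 6} = \frac{1}{-43} = - \frac{1}{43} \approx -0.023256$)
$\left(-11 + P{\left(-7 \right)}\right) X = \left(-11 + \left(6 + \left(-7\right)^{2} + 6 \left(-7\right)\right)\right) \left(- \frac{1}{43}\right) = \left(-11 + \left(6 + 49 - 42\right)\right) \left(- \frac{1}{43}\right) = \left(-11 + 13\right) \left(- \frac{1}{43}\right) = 2 \left(- \frac{1}{43}\right) = - \frac{2}{43}$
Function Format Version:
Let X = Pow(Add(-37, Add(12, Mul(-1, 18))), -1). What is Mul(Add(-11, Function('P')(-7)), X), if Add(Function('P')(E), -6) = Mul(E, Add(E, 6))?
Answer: Rational(-2, 43) ≈ -0.046512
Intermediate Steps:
Function('P')(E) = Add(6, Mul(E, Add(6, E))) (Function('P')(E) = Add(6, Mul(E, Add(E, 6))) = Add(6, Mul(E, Add(6, E))))
X = Rational(-1, 43) (X = Pow(Add(-37, Add(12, -18)), -1) = Pow(Add(-37, -6), -1) = Pow(-43, -1) = Rational(-1, 43) ≈ -0.023256)
Mul(Add(-11, Function('P')(-7)), X) = Mul(Add(-11, Add(6, Pow(-7, 2), Mul(6, -7))), Rational(-1, 43)) = Mul(Add(-11, Add(6, 49, -42)), Rational(-1, 43)) = Mul(Add(-11, 13), Rational(-1, 43)) = Mul(2, Rational(-1, 43)) = Rational(-2, 43)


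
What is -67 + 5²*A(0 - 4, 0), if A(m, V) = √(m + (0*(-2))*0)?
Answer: -67 + 50*I ≈ -67.0 + 50.0*I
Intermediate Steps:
A(m, V) = √m (A(m, V) = √(m + 0*0) = √(m + 0) = √m)
-67 + 5²*A(0 - 4, 0) = -67 + 5²*√(0 - 4) = -67 + 25*√(-4) = -67 + 25*(2*I) = -67 + 50*I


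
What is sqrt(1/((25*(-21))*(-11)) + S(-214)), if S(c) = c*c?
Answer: sqrt(61093009131)/1155 ≈ 214.00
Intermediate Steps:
S(c) = c**2
sqrt(1/((25*(-21))*(-11)) + S(-214)) = sqrt(1/((25*(-21))*(-11)) + (-214)**2) = sqrt(1/(-525*(-11)) + 45796) = sqrt(1/5775 + 45796) = sqrt(264471901/5775) = sqrt(61093009131)/1155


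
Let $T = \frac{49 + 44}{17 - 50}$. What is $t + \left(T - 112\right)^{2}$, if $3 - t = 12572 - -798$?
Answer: $- \frac{22238}{121} \approx -183.79$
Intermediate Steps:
$t = -13367$ ($t = 3 - \left(12572 - -798\right) = 3 - \left(12572 + 798\right) = 3 - 13370 = -13367$)
$T = - \frac{31}{11}$ ($T = \frac{93}{-33} = 93 \left(- \frac{1}{33}\right) = - \frac{31}{11} \approx -2.8182$)
$t + \left(T - 112\right)^{2} = -13367 + \left(- \frac{31}{11} - 112\right)^{2} = -13367 + \left(- \frac{1263}{11}\right)^{2} = -13367 + \frac{1595169}{121} = - \frac{22238}{121}$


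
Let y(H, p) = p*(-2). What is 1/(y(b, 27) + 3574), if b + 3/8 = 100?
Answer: 1/3520 ≈ 0.00028409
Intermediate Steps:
b = 797/8 (b = -3/8 + 100 = 797/8 ≈ 99.625)
y(H, p) = -2*p
1/(y(b, 27) + 3574) = 1/(-2*27 + 3574) = 1/(-54 + 3574) = 1/3520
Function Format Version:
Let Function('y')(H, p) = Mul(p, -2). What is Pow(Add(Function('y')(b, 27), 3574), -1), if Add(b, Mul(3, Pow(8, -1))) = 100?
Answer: Rational(1, 3520) ≈ 0.00028409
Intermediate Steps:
b = Rational(797, 8) (b = Add(Rational(-3, 8), 100) = Rational(797, 8) ≈ 99.625)
Function('y')(H, p) = Mul(-2, p)
Pow(Add(Function('y')(b, 27), 3574), -1) = Pow(Add(Mul(-2, 27), 3574), -1) = Pow(Add(-54, 3574), -1) = Pow(3520, -1) = Rational(1, 3520)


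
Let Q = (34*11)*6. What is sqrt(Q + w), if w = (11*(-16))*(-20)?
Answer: 2*sqrt(1441) ≈ 75.921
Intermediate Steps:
w = 3520 (w = -176*(-20) = 3520)
Q = 2244 (Q = 374*6 = 2244)
sqrt(Q + w) = sqrt(2244 + 3520) = sqrt(5764) = 2*sqrt(1441)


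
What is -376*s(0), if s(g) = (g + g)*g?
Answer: 0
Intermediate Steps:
s(g) = 2*g² (s(g) = (2*g)*g = 2*g²)
-376*s(0) = -752*0² = -752*0 = -376*0 = 0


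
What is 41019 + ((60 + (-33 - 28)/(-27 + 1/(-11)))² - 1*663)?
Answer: 3927913825/88804 ≈ 44231.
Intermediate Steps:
41019 + ((60 + (-33 - 28)/(-27 + 1/(-11)))² - 1*663) = 41019 + ((60 - 61/(-27 - 1/11))² - 663) = 41019 + ((60 - 61/(-298/11))² - 663) = 41019 + ((60 - 61*(-11/298))² - 663) = 41019 + ((60 + 671/298)² - 663) = 41019 + ((18551/298)² - 663) = 41019 + (344139601/88804 - 663) = 41019 + 285262549/88804 = 3927913825/88804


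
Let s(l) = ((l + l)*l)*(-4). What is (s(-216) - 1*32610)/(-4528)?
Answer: 202929/2264 ≈ 89.633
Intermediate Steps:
s(l) = -8*l**2 (s(l) = ((2*l)*l)*(-4) = (2*l**2)*(-4) = -8*l**2)
(s(-216) - 1*32610)/(-4528) = (-8*(-216)**2 - 1*32610)/(-4528) = (-8*46656 - 32610)*(-1/4528) = (-373248 - 32610)*(-1/4528) = -405858*(-1/4528) = 202929/2264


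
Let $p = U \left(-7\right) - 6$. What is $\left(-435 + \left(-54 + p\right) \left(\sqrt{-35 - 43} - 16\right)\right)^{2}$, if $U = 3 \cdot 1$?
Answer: $229563 - 139482 i \sqrt{78} \approx 2.2956 \cdot 10^{5} - 1.2319 \cdot 10^{6} i$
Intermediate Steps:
$U = 3$
$p = -27$ ($p = 3 \left(-7\right) - 6 = -21 - 6 = -27$)
$\left(-435 + \left(-54 + p\right) \left(\sqrt{-35 - 43} - 16\right)\right)^{2} = \left(-435 + \left(-54 - 27\right) \left(\sqrt{-35 - 43} - 16\right)\right)^{2} = \left(-435 - 81 \left(\sqrt{-78} - 16\right)\right)^{2} = \left(-435 - 81 \left(i \sqrt{78} - 16\right)\right)^{2} = \left(-435 - 81 \left(-16 + i \sqrt{78}\right)\right)^{2} = \left(-435 + \left(1296 - 81 i \sqrt{78}\right)\right)^{2} = \left(861 - 81 i \sqrt{78}\right)^{2}$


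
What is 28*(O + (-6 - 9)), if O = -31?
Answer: -1288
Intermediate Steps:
28*(O + (-6 - 9)) = 28*(-31 + (-6 - 9)) = 28*(-31 - 15) = 28*(-46) = -1288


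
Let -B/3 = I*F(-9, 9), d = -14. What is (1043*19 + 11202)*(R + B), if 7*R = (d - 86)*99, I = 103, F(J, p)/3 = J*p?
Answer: 15996777471/7 ≈ 2.2853e+9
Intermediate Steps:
F(J, p) = 3*J*p (F(J, p) = 3*(J*p) = 3*J*p)
B = 75087 (B = -309*3*(-9)*9 = -309*(-243) = -3*(-25029) = 75087)
R = -9900/7 (R = ((-14 - 86)*99)/7 = (-100*99)/7 = (1/7)*(-9900) = -9900/7 ≈ -1414.3)
(1043*19 + 11202)*(R + B) = (1043*19 + 11202)*(-9900/7 + 75087) = (19817 + 11202)*(515709/7) = 31019*(515709/7) = 15996777471/7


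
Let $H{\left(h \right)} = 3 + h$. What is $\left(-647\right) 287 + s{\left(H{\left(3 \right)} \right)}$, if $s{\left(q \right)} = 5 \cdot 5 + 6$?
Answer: $-185658$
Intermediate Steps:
$s{\left(q \right)} = 31$ ($s{\left(q \right)} = 25 + 6 = 31$)
$\left(-647\right) 287 + s{\left(H{\left(3 \right)} \right)} = \left(-647\right) 287 + 31 = -185689 + 31 = -185658$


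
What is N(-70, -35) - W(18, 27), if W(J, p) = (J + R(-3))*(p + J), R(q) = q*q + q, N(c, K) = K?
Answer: -1115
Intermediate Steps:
R(q) = q + q**2 (R(q) = q**2 + q = q + q**2)
W(J, p) = (6 + J)*(J + p) (W(J, p) = (J - 3*(1 - 3))*(p + J) = (J - 3*(-2))*(J + p) = (J + 6)*(J + p) = (6 + J)*(J + p))
N(-70, -35) - W(18, 27) = -35 - (18**2 + 6*18 + 6*27 + 18*27) = -35 - (324 + 108 + 162 + 486) = -35 - 1*1080 = -35 - 1080 = -1115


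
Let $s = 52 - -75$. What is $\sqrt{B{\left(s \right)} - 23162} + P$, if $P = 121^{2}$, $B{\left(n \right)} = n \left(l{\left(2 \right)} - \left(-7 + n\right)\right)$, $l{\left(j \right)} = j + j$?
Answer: $14641 + i \sqrt{37894} \approx 14641.0 + 194.66 i$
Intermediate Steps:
$s = 127$ ($s = 52 + 75 = 127$)
$l{\left(j \right)} = 2 j$
$B{\left(n \right)} = n \left(11 - n\right)$ ($B{\left(n \right)} = n \left(2 \cdot 2 - \left(-7 + n\right)\right) = n \left(4 - \left(-7 + n\right)\right) = n \left(11 - n\right)$)
$P = 14641$
$\sqrt{B{\left(s \right)} - 23162} + P = \sqrt{127 \left(11 - 127\right) - 23162} + 14641 = \sqrt{127 \left(-116\right) - 23162} + 14641 = \sqrt{-14732 - 23162} + 14641 = \sqrt{-37894} + 14641 = i \sqrt{37894} + 14641 = 14641 + i \sqrt{37894}$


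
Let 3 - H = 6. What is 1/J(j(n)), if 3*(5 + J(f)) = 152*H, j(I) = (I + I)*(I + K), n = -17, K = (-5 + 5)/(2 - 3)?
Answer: -1/157 ≈ -0.0063694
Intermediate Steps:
H = -3 (H = 3 - 1*6 = 3 - 6 = -3)
K = 0 (K = 0/(-1) = 0*(-1) = 0)
j(I) = 2*I² (j(I) = (I + I)*(I + 0) = (2*I)*I = 2*I²)
J(f) = -157 (J(f) = -5 + (152*(-3))/3 = -5 + (⅓)*(-456) = -5 - 152 = -157)
1/J(j(n)) = 1/(-157) = -1/157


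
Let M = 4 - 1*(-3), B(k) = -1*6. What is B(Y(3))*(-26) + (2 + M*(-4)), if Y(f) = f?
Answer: 130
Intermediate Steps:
B(k) = -6
M = 7 (M = 4 + 3 = 7)
B(Y(3))*(-26) + (2 + M*(-4)) = -6*(-26) + (2 + 7*(-4)) = 156 + (2 - 28) = 156 - 26 = 130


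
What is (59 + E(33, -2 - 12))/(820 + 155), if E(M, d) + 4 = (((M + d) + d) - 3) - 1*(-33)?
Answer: 6/65 ≈ 0.092308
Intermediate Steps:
E(M, d) = 26 + M + 2*d (E(M, d) = -4 + ((((M + d) + d) - 3) - 1*(-33)) = -4 + (((M + 2*d) - 3) + 33) = -4 + ((-3 + M + 2*d) + 33) = -4 + (30 + M + 2*d) = 26 + M + 2*d)
(59 + E(33, -2 - 12))/(820 + 155) = (59 + (26 + 33 + 2*(-2 - 12)))/(820 + 155) = (59 + (26 + 33 + 2*(-14)))/975 = (59 + (26 + 33 - 28))*(1/975) = (59 + 31)*(1/975) = 90*(1/975) = 6/65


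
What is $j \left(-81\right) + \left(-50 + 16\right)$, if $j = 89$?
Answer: $-7243$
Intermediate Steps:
$j \left(-81\right) + \left(-50 + 16\right) = 89 \left(-81\right) + \left(-50 + 16\right) = -7209 - 34 = -7243$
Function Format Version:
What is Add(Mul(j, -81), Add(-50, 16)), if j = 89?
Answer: -7243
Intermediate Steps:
Add(Mul(j, -81), Add(-50, 16)) = Add(Mul(89, -81), Add(-50, 16)) = Add(-7209, -34) = -7243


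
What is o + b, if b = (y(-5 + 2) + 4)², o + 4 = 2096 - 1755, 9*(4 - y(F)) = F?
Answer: 3658/9 ≈ 406.44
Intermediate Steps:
y(F) = 4 - F/9
o = 337 (o = -4 + (2096 - 1755) = -4 + 341 = 337)
b = 625/9 (b = ((4 - (-5 + 2)/9) + 4)² = ((4 - ⅑*(-3)) + 4)² = ((4 + ⅓) + 4)² = (13/3 + 4)² = (25/3)² = 625/9 ≈ 69.444)
o + b = 337 + 625/9 = 3658/9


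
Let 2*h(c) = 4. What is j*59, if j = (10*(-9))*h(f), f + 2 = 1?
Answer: -10620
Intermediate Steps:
f = -1 (f = -2 + 1 = -1)
h(c) = 2 (h(c) = (½)*4 = 2)
j = -180 (j = (10*(-9))*2 = -90*2 = -180)
j*59 = -180*59 = -10620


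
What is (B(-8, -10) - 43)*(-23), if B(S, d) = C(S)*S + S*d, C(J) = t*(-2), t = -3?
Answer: 253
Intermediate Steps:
C(J) = 6 (C(J) = -3*(-2) = 6)
B(S, d) = 6*S + S*d
(B(-8, -10) - 43)*(-23) = (-8*(6 - 10) - 43)*(-23) = (-8*(-4) - 43)*(-23) = (32 - 43)*(-23) = -11*(-23) = 253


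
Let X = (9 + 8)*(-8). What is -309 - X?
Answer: -173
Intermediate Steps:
X = -136 (X = 17*(-8) = -136)
-309 - X = -309 - 1*(-136) = -309 + 136 = -173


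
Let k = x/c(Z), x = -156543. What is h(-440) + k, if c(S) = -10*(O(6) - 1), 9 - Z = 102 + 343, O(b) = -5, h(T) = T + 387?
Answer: -53241/20 ≈ -2662.1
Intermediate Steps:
h(T) = 387 + T
Z = -436 (Z = 9 - (102 + 343) = 9 - 1*445 = 9 - 445 = -436)
c(S) = 60 (c(S) = -10*(-5 - 1) = -10*(-6) = 60)
k = -52181/20 (k = -156543/60 = -156543*1/60 = -52181/20 ≈ -2609.1)
h(-440) + k = (387 - 440) - 52181/20 = -53 - 52181/20 = -53241/20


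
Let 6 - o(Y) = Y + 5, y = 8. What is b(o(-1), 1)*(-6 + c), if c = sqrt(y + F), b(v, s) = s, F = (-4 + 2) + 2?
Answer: -6 + 2*sqrt(2) ≈ -3.1716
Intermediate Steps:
F = 0 (F = -2 + 2 = 0)
o(Y) = 1 - Y (o(Y) = 6 - (Y + 5) = 6 - (5 + Y) = 6 + (-5 - Y) = 1 - Y)
c = 2*sqrt(2) (c = sqrt(8 + 0) = sqrt(8) = 2*sqrt(2) ≈ 2.8284)
b(o(-1), 1)*(-6 + c) = 1*(-6 + 2*sqrt(2)) = -6 + 2*sqrt(2)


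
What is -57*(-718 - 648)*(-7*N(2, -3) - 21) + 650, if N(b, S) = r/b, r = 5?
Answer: -2997037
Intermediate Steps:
N(b, S) = 5/b
-57*(-718 - 648)*(-7*N(2, -3) - 21) + 650 = -57*(-718 - 648)*(-35/2 - 21) + 650 = -(-77862)*(-35/2 - 21) + 650 = -(-77862)*(-77)/2 + 650 = -57*52591 + 650 = -2997687 + 650 = -2997037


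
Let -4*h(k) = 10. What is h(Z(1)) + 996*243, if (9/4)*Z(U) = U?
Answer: 484051/2 ≈ 2.4203e+5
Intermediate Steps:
Z(U) = 4*U/9
h(k) = -5/2 (h(k) = -1/4*10 = -5/2)
h(Z(1)) + 996*243 = -5/2 + 996*243 = -5/2 + 242028 = 484051/2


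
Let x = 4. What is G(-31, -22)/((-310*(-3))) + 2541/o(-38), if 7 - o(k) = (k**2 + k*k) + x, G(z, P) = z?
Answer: -15823/17310 ≈ -0.91410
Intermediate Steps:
o(k) = 3 - 2*k**2 (o(k) = 7 - ((k**2 + k*k) + 4) = 7 - ((k**2 + k**2) + 4) = 7 - (2*k**2 + 4) = 7 - (4 + 2*k**2) = 7 + (-4 - 2*k**2) = 3 - 2*k**2)
G(-31, -22)/((-310*(-3))) + 2541/o(-38) = -31/((-310*(-3))) + 2541/(3 - 2*(-38)**2) = -31/930 + 2541/(3 - 2*1444) = -31*1/930 + 2541/(3 - 2888) = -1/30 + 2541/(-2885) = -1/30 + 2541*(-1/2885) = -1/30 - 2541/2885 = -15823/17310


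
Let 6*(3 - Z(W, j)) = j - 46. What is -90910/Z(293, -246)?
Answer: -54546/31 ≈ -1759.5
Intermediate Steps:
Z(W, j) = 32/3 - j/6 (Z(W, j) = 3 - (j - 46)/6 = 3 - (-46 + j)/6 = 3 + (23/3 - j/6) = 32/3 - j/6)
-90910/Z(293, -246) = -90910/(32/3 - ⅙*(-246)) = -90910/(32/3 + 41) = -90910/155/3 = -90910*3/155 = -54546/31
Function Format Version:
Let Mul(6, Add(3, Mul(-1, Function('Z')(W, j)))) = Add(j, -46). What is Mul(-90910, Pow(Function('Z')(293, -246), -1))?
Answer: Rational(-54546, 31) ≈ -1759.5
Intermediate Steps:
Function('Z')(W, j) = Add(Rational(32, 3), Mul(Rational(-1, 6), j)) (Function('Z')(W, j) = Add(3, Mul(Rational(-1, 6), Add(j, -46))) = Add(3, Mul(Rational(-1, 6), Add(-46, j))) = Add(3, Add(Rational(23, 3), Mul(Rational(-1, 6), j))) = Add(Rational(32, 3), Mul(Rational(-1, 6), j)))
Mul(-90910, Pow(Function('Z')(293, -246), -1)) = Mul(-90910, Pow(Add(Rational(32, 3), Mul(Rational(-1, 6), -246)), -1)) = Mul(-90910, Pow(Add(Rational(32, 3), 41), -1)) = Mul(-90910, Pow(Rational(155, 3), -1)) = Mul(-90910, Rational(3, 155)) = Rational(-54546, 31)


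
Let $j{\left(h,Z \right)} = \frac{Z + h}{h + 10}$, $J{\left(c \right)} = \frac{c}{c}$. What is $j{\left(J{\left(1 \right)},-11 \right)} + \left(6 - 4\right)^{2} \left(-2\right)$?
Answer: $- \frac{98}{11} \approx -8.9091$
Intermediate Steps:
$J{\left(c \right)} = 1$
$j{\left(h,Z \right)} = \frac{Z + h}{10 + h}$
$j{\left(J{\left(1 \right)},-11 \right)} + \left(6 - 4\right)^{2} \left(-2\right) = \frac{-11 + 1}{10 + 1} + \left(6 - 4\right)^{2} \left(-2\right) = \frac{1}{11} \left(-10\right) + 2^{2} \left(-2\right) = \frac{1}{11} \left(-10\right) + 4 \left(-2\right) = - \frac{10}{11} - 8 = - \frac{98}{11}$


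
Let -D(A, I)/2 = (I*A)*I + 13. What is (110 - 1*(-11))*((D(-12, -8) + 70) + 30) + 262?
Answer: 195072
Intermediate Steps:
D(A, I) = -26 - 2*A*I² (D(A, I) = -2*((I*A)*I + 13) = -2*((A*I)*I + 13) = -2*(A*I² + 13) = -2*(13 + A*I²) = -26 - 2*A*I²)
(110 - 1*(-11))*((D(-12, -8) + 70) + 30) + 262 = (110 - 1*(-11))*(((-26 - 2*(-12)*(-8)²) + 70) + 30) + 262 = (110 + 11)*(((-26 - 2*(-12)*64) + 70) + 30) + 262 = 121*(((-26 + 1536) + 70) + 30) + 262 = 121*((1510 + 70) + 30) + 262 = 121*(1580 + 30) + 262 = 121*1610 + 262 = 194810 + 262 = 195072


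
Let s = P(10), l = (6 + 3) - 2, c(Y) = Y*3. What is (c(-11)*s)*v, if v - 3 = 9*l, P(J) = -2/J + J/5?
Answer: -19602/5 ≈ -3920.4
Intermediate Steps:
c(Y) = 3*Y
l = 7 (l = 9 - 2 = 7)
P(J) = -2/J + J/5 (P(J) = -2/J + J*(⅕) = -2/J + J/5)
v = 66 (v = 3 + 9*7 = 3 + 63 = 66)
s = 9/5 (s = -2/10 + (⅕)*10 = -2*⅒ + 2 = -⅕ + 2 = 9/5 ≈ 1.8000)
(c(-11)*s)*v = ((3*(-11))*(9/5))*66 = -33*9/5*66 = -297/5*66 = -19602/5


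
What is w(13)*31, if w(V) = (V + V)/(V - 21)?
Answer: -403/4 ≈ -100.75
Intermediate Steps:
w(V) = 2*V/(-21 + V) (w(V) = (2*V)/(-21 + V) = 2*V/(-21 + V))
w(13)*31 = (2*13/(-21 + 13))*31 = (2*13/(-8))*31 = (2*13*(-1/8))*31 = -13/4*31 = -403/4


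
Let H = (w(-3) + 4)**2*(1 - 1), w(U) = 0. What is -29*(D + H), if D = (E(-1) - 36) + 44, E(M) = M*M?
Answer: -261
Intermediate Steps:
E(M) = M**2
D = 9 (D = ((-1)**2 - 36) + 44 = (1 - 36) + 44 = -35 + 44 = 9)
H = 0 (H = (0 + 4)**2*(1 - 1) = 4**2*0 = 16*0 = 0)
-29*(D + H) = -29*(9 + 0) = -29*9 = -261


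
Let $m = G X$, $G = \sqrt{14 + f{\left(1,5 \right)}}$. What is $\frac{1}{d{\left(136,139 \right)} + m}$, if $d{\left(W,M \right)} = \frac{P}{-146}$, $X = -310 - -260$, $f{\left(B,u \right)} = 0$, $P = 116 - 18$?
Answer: $\frac{511}{26644657} - \frac{266450 \sqrt{14}}{186512599} \approx -0.0053261$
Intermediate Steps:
$P = 98$ ($P = 116 - 18 = 98$)
$X = -50$ ($X = -310 + 260 = -50$)
$G = \sqrt{14}$ ($G = \sqrt{14 + 0} = \sqrt{14} \approx 3.7417$)
$m = - 50 \sqrt{14}$ ($m = \sqrt{14} \left(-50\right) = - 50 \sqrt{14} \approx -187.08$)
$d{\left(W,M \right)} = - \frac{49}{73}$ ($d{\left(W,M \right)} = \frac{98}{-146} = 98 \left(- \frac{1}{146}\right) = - \frac{49}{73}$)
$\frac{1}{d{\left(136,139 \right)} + m} = \frac{1}{- \frac{49}{73} - 50 \sqrt{14}}$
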